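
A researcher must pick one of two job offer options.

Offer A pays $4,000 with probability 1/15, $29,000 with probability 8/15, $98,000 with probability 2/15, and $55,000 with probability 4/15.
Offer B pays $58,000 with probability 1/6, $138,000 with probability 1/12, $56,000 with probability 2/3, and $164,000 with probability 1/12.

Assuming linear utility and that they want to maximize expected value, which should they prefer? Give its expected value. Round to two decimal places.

Offer A = 1/15 × 4000 + 8/15 × 29000 + 2/15 × 98000 + 4/15 × 55000 = 266.6667 + 15466.6667 + 13066.6667 + 14666.6667 = 43466.6667
Offer B = 1/6 × 58000 + 1/12 × 138000 + 2/3 × 56000 + 1/12 × 164000 = 9666.6667 + 11500 + 37333.3333 + 13666.6667 = 72166.6667

Offer B ($72,166.67)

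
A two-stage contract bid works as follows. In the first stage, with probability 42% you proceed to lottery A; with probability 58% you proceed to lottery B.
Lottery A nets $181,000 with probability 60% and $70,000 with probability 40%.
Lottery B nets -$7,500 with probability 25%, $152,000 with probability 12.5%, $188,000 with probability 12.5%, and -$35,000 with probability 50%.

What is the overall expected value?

$70,784.50

EV(A) = 0.6 × 181000 + 0.4 × 70000 = 108600 + 28000 = 136600
EV(B) = 0.25 × (-7500) + 0.125 × 152000 + 0.125 × 188000 + 0.5 × (-35000) = -1875 + 19000 + 23500 − 17500 = 23125
Overall = 0.42 × 136600 + 0.58 × 23125 = 57372 + 13412.5 = 70784.5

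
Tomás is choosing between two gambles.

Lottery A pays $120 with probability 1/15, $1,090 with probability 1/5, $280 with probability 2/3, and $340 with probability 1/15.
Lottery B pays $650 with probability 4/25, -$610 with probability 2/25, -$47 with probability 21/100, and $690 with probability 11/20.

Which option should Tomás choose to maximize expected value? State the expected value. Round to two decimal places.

Lottery A = 1/15 × 120 + 1/5 × 1090 + 2/3 × 280 + 1/15 × 340 = 8 + 218 + 186.6667 + 22.6667 = 435.3333
Lottery B = 4/25 × 650 + 2/25 × (-610) + 21/100 × (-47) + 11/20 × 690 = 104 − 48.8 − 9.87 + 379.5 = 424.83

Lottery A ($435.33)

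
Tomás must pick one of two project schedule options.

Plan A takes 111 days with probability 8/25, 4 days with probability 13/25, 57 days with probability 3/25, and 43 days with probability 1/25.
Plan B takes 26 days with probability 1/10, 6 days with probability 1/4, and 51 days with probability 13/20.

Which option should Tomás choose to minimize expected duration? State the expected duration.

Plan A = 8/25 × 111 + 13/25 × 4 + 3/25 × 57 + 1/25 × 43 = 35.52 + 2.08 + 6.84 + 1.72 = 46.16
Plan B = 1/10 × 26 + 1/4 × 6 + 13/20 × 51 = 2.6 + 1.5 + 33.15 = 37.25

Plan B (37.25 days)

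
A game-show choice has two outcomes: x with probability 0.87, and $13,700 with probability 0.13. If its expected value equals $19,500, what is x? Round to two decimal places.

0.87·x + 0.13·13700 = 19500
0.87·x = 19500 − 1781 = 17719
x = 17719 / 0.87 = 20366.6667

x = $20,366.67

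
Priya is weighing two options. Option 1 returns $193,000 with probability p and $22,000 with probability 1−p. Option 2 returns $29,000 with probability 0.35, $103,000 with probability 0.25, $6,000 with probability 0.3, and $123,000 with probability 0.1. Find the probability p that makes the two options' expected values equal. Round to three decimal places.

EV(Option 2) = 0.35 × 29000 + 0.25 × 103000 + 0.3 × 6000 + 0.1 × 123000 = 10150 + 25750 + 1800 + 12300 = 50000
p·193000 + (1−p)·22000 = 50000
171000p + 22000 = 50000
p = (50000 − 22000) / 171000

p = 0.164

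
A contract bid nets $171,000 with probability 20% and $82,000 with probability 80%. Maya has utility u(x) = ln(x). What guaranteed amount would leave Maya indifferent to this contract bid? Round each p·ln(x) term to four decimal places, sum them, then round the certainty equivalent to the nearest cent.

E[u] = 0.2·ln(171000) + 0.8·ln(82000) = 2.4099 + 9.0516 = 11.4615
CE = e^11.4615 ≈ 94987.44

$94,987.44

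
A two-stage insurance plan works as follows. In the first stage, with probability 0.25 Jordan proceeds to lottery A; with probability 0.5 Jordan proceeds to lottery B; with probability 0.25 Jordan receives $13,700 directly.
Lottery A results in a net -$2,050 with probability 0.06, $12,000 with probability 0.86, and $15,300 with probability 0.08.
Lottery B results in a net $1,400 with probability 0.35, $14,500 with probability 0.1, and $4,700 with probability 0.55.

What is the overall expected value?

EV(A) = 0.06 × (-2050) + 0.86 × 12000 + 0.08 × 15300 = -123 + 10320 + 1224 = 11421
EV(B) = 0.35 × 1400 + 0.1 × 14500 + 0.55 × 4700 = 490 + 1450 + 2585 = 4525
Branch C: 13700 (certain)
Overall = 0.25 × 11421 + 0.5 × 4525 + 0.25 × 13700 = 2855.25 + 2262.5 + 3425 = 8542.75

$8,542.75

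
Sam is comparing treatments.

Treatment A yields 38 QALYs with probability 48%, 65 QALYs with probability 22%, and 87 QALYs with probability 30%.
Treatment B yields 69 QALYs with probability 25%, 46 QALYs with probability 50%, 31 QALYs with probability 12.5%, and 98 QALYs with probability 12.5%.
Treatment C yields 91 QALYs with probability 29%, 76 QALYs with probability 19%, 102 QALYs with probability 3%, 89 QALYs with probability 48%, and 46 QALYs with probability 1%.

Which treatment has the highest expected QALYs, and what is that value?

Treatment A = 0.48 × 38 + 0.22 × 65 + 0.3 × 87 = 18.24 + 14.3 + 26.1 = 58.64
Treatment B = 0.25 × 69 + 0.5 × 46 + 0.125 × 31 + 0.125 × 98 = 17.25 + 23 + 3.875 + 12.25 = 56.375
Treatment C = 0.29 × 91 + 0.19 × 76 + 0.03 × 102 + 0.48 × 89 + 0.01 × 46 = 26.39 + 14.44 + 3.06 + 42.72 + 0.46 = 87.07

Treatment C (87.07 QALYs)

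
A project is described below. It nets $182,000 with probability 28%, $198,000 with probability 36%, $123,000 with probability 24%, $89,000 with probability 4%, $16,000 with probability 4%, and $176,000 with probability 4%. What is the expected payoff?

$163,000

EV = 0.28 × 182000 + 0.36 × 198000 + 0.24 × 123000 + 0.04 × 89000 + 0.04 × 16000 + 0.04 × 176000 = 50960 + 71280 + 29520 + 3560 + 640 + 7040 = 163000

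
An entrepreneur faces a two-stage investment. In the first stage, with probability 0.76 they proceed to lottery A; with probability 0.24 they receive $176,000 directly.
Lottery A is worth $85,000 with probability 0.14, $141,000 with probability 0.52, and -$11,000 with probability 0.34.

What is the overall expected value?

EV(A) = 0.14 × 85000 + 0.52 × 141000 + 0.34 × (-11000) = 11900 + 73320 − 3740 = 81480
Branch B: 176000 (certain)
Overall = 0.76 × 81480 + 0.24 × 176000 = 61924.8 + 42240 = 104164.8

$104,164.80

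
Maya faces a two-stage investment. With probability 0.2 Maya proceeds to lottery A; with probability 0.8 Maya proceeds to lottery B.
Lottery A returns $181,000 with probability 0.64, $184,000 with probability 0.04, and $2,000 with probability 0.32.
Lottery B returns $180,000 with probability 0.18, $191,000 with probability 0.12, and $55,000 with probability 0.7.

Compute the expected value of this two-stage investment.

$99,824

EV(A) = 0.64 × 181000 + 0.04 × 184000 + 0.32 × 2000 = 115840 + 7360 + 640 = 123840
EV(B) = 0.18 × 180000 + 0.12 × 191000 + 0.7 × 55000 = 32400 + 22920 + 38500 = 93820
Overall = 0.2 × 123840 + 0.8 × 93820 = 24768 + 75056 = 99824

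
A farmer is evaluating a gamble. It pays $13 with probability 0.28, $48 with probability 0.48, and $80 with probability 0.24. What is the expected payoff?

EV = 0.28 × 13 + 0.48 × 48 + 0.24 × 80 = 3.64 + 23.04 + 19.2 = 45.88

$45.88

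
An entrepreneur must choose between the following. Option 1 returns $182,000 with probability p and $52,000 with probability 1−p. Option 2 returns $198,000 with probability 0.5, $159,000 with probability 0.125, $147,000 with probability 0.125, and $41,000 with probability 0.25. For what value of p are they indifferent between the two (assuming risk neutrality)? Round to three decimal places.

p = 0.735

EV(Option 2) = 0.5 × 198000 + 0.125 × 159000 + 0.125 × 147000 + 0.25 × 41000 = 99000 + 19875 + 18375 + 10250 = 147500
p·182000 + (1−p)·52000 = 147500
130000p + 52000 = 147500
p = (147500 − 52000) / 130000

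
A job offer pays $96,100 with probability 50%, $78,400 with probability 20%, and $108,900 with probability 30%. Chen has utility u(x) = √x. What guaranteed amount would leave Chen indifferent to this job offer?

E[u] = 0.5·√96100 + 0.2·√78400 + 0.3·√108900 = 0.5·310 + 0.2·280 + 0.3·330 = 310
CE = (310)² = 96100

$96,100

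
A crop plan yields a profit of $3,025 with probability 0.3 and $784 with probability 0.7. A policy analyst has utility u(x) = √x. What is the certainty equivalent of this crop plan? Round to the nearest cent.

E[u] = 0.3·√3025 + 0.7·√784 = 0.3·55 + 0.7·28 = 36.1
CE = (36.1)² = 1303.21

$1,303.21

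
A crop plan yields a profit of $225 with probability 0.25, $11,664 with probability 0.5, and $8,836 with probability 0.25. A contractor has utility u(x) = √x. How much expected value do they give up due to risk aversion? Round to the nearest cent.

$1,495.69

E[u] = 0.25·√225 + 0.5·√11664 + 0.25·√8836 = 0.25·15 + 0.5·108 + 0.25·94 = 81.25
CE = (81.25)² = 6601.5625
Risk premium = EV − CE = 8097.25 − 6601.5625 = 1495.6875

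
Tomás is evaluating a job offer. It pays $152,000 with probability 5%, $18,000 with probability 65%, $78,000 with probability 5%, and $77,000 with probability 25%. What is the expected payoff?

EV = 0.05 × 152000 + 0.65 × 18000 + 0.05 × 78000 + 0.25 × 77000 = 7600 + 11700 + 3900 + 19250 = 42450

$42,450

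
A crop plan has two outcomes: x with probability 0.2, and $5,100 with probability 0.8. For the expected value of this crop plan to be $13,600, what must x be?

0.2·x + 0.8·5100 = 13600
0.2·x = 13600 − 4080 = 9520
x = 9520 / 0.2 = 47600

x = $47,600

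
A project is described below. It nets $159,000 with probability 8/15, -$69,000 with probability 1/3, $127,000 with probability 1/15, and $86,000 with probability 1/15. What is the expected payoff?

$76,000

EV = 8/15 × 159000 + 1/3 × (-69000) + 1/15 × 127000 + 1/15 × 86000 = 84800 − 23000 + 8466.6667 + 5733.3333 = 76000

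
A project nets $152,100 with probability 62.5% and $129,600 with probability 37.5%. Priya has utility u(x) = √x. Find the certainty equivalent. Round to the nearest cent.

$143,451.56

E[u] = 0.625·√152100 + 0.375·√129600 = 0.625·390 + 0.375·360 = 378.75
CE = (378.75)² = 143451.5625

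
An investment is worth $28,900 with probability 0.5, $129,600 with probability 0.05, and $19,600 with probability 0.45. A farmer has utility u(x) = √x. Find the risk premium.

E[u] = 0.5·√28900 + 0.05·√129600 + 0.45·√19600 = 0.5·170 + 0.05·360 + 0.45·140 = 166
CE = (166)² = 27556
Risk premium = EV − CE = 29750 − 27556 = 2194

$2,194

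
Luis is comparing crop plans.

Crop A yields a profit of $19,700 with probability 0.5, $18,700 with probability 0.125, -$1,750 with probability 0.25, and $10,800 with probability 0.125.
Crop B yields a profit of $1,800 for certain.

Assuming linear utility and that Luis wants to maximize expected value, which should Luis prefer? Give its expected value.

Crop A ($13,100)

Crop A = 0.5 × 19700 + 0.125 × 18700 + 0.25 × (-1750) + 0.125 × 10800 = 9850 + 2337.5 − 437.5 + 1350 = 13100
Crop B: 1800 (certain)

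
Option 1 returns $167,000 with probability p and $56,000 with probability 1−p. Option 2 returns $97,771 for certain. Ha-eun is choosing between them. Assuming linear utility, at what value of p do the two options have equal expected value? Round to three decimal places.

p = 0.376

p·167000 + (1−p)·56000 = 97771
111000p + 56000 = 97771
p = (97771 − 56000) / 111000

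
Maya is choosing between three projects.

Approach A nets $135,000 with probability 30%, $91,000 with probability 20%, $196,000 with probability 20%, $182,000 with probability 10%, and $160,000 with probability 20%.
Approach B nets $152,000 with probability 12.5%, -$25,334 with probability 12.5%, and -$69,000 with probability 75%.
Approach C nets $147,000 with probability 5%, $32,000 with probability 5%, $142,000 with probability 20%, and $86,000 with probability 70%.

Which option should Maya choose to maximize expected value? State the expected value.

Approach A ($148,100)

Approach A = 0.3 × 135000 + 0.2 × 91000 + 0.2 × 196000 + 0.1 × 182000 + 0.2 × 160000 = 40500 + 18200 + 39200 + 18200 + 32000 = 148100
Approach B = 0.125 × 152000 + 0.125 × (-25334) + 0.75 × (-69000) = 19000 − 3166.75 − 51750 = -35916.75
Approach C = 0.05 × 147000 + 0.05 × 32000 + 0.2 × 142000 + 0.7 × 86000 = 7350 + 1600 + 28400 + 60200 = 97550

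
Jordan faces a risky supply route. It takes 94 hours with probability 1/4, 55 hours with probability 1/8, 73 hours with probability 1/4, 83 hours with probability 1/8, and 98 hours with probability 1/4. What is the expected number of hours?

EV = 1/4 × 94 + 1/8 × 55 + 1/4 × 73 + 1/8 × 83 + 1/4 × 98 = 23.5 + 6.875 + 18.25 + 10.375 + 24.5 = 83.5

83.5 hours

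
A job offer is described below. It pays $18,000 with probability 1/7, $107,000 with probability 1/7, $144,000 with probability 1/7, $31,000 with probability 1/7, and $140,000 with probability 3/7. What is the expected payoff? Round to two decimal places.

EV = 1/7 × 18000 + 1/7 × 107000 + 1/7 × 144000 + 1/7 × 31000 + 3/7 × 140000 = 2571.4286 + 15285.7143 + 20571.4286 + 4428.5714 + 60000 = 102857.1429

$102,857.14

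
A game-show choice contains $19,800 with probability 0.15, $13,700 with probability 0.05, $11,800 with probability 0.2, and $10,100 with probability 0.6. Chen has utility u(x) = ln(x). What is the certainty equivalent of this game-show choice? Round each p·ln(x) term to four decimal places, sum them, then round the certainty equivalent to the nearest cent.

E[u] = 0.15·ln(19800) + 0.05·ln(13700) + 0.2·ln(11800) + 0.6·ln(10100) = 1.4840 + 0.4763 + 1.8752 + 5.5322 = 9.3677
CE = e^9.3677 ≈ 11704.16

$11,704.16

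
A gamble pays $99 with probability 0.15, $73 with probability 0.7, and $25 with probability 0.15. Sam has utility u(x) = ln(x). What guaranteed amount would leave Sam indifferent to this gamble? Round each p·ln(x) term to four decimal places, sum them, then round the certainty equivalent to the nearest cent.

E[u] = 0.15·ln(99) + 0.7·ln(73) + 0.15·ln(25) = 0.6893 + 3.0033 + 0.4828 = 4.1754
CE = e^4.1754 ≈ 65.07

$65.07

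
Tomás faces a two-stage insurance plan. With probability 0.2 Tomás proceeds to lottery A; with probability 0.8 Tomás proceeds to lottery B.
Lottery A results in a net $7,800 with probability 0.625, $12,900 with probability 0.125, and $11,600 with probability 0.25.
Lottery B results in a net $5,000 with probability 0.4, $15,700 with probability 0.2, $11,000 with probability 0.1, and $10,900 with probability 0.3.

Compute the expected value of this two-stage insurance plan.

$9,485.50

EV(A) = 0.625 × 7800 + 0.125 × 12900 + 0.25 × 11600 = 4875 + 1612.5 + 2900 = 9387.5
EV(B) = 0.4 × 5000 + 0.2 × 15700 + 0.1 × 11000 + 0.3 × 10900 = 2000 + 3140 + 1100 + 3270 = 9510
Overall = 0.2 × 9387.5 + 0.8 × 9510 = 1877.5 + 7608 = 9485.5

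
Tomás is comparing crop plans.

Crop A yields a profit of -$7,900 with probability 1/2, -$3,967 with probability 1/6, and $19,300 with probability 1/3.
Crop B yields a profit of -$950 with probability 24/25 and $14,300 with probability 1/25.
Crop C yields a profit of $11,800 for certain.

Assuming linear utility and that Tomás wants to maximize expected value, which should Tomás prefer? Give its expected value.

Crop C ($11,800)

Crop A = 1/2 × (-7900) + 1/6 × (-3967) + 1/3 × 19300 = -3950 − 661.1667 + 6433.3333 = 1822.1667
Crop B = 24/25 × (-950) + 1/25 × 14300 = -912 + 572 = -340
Crop C: 11800 (certain)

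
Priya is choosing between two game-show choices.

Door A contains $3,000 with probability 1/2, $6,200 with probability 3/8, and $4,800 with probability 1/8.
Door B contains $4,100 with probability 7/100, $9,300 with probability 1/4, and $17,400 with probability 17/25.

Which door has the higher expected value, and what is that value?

Door A = 1/2 × 3000 + 3/8 × 6200 + 1/8 × 4800 = 1500 + 2325 + 600 = 4425
Door B = 7/100 × 4100 + 1/4 × 9300 + 17/25 × 17400 = 287 + 2325 + 11832 = 14444

Door B ($14,444)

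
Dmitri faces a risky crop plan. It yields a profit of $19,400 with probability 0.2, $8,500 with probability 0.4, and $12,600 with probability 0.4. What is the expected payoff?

$12,320

EV = 0.2 × 19400 + 0.4 × 8500 + 0.4 × 12600 = 3880 + 3400 + 5040 = 12320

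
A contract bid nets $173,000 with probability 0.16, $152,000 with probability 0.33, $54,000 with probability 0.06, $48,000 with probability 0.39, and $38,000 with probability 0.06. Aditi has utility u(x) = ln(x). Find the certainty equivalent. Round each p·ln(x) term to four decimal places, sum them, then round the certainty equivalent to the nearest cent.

E[u] = 0.16·ln(173000) + 0.33·ln(152000) + 0.06·ln(54000) + 0.39·ln(48000) + 0.06·ln(38000) = 1.9298 + 3.9374 + 0.6538 + 4.2038 + 0.6327 = 11.3575
CE = e^11.3575 ≈ 85605.09

$85,605.09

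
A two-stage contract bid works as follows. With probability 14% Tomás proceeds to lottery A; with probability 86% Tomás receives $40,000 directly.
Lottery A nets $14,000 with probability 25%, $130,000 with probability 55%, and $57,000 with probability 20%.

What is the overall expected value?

EV(A) = 0.25 × 14000 + 0.55 × 130000 + 0.2 × 57000 = 3500 + 71500 + 11400 = 86400
Branch B: 40000 (certain)
Overall = 0.14 × 86400 + 0.86 × 40000 = 12096 + 34400 = 46496

$46,496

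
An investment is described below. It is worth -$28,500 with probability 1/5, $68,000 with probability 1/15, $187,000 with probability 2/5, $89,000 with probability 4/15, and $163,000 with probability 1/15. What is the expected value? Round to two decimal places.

EV = 1/5 × (-28500) + 1/15 × 68000 + 2/5 × 187000 + 4/15 × 89000 + 1/15 × 163000 = -5700 + 4533.3333 + 74800 + 23733.3333 + 10866.6667 = 108233.3333

$108,233.33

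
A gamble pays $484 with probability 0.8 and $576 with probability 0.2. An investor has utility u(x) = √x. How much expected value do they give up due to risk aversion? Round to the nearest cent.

E[u] = 0.8·√484 + 0.2·√576 = 0.8·22 + 0.2·24 = 22.4
CE = (22.4)² = 501.76
Risk premium = EV − CE = 502.4 − 501.76 = 0.64

$0.64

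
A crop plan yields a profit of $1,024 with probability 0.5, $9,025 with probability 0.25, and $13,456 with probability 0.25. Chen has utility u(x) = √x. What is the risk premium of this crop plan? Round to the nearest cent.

E[u] = 0.5·√1024 + 0.25·√9025 + 0.25·√13456 = 0.5·32 + 0.25·95 + 0.25·116 = 68.75
CE = (68.75)² = 4726.5625
Risk premium = EV − CE = 6132.25 − 4726.5625 = 1405.6875

$1,405.69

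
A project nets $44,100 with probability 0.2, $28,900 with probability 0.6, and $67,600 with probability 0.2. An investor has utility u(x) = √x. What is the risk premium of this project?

E[u] = 0.2·√44100 + 0.6·√28900 + 0.2·√67600 = 0.2·210 + 0.6·170 + 0.2·260 = 196
CE = (196)² = 38416
Risk premium = EV − CE = 39680 − 38416 = 1264

$1,264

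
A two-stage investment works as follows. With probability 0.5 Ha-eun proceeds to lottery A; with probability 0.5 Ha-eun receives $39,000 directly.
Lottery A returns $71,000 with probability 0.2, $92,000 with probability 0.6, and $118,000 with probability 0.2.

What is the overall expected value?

$66,000

EV(A) = 0.2 × 71000 + 0.6 × 92000 + 0.2 × 118000 = 14200 + 55200 + 23600 = 93000
Branch B: 39000 (certain)
Overall = 0.5 × 93000 + 0.5 × 39000 = 46500 + 19500 = 66000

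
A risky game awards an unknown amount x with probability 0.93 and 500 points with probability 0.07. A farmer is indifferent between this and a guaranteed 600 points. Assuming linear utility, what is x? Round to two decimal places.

0.93·x + 0.07·500 = 600
0.93·x = 600 − 35 = 565
x = 565 / 0.93 = 607.5269

x = 607.53 points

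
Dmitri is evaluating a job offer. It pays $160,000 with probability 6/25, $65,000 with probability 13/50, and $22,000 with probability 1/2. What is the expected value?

EV = 6/25 × 160000 + 13/50 × 65000 + 1/2 × 22000 = 38400 + 16900 + 11000 = 66300

$66,300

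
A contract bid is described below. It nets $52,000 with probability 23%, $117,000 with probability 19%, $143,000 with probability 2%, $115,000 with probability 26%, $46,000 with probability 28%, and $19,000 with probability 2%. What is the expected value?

$80,210

EV = 0.23 × 52000 + 0.19 × 117000 + 0.02 × 143000 + 0.26 × 115000 + 0.28 × 46000 + 0.02 × 19000 = 11960 + 22230 + 2860 + 29900 + 12880 + 380 = 80210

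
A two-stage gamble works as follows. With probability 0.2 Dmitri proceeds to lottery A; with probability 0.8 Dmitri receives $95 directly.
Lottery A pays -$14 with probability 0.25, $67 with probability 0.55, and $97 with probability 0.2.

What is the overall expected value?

EV(A) = 0.25 × (-14) + 0.55 × 67 + 0.2 × 97 = -3.5 + 36.85 + 19.4 = 52.75
Branch B: 95 (certain)
Overall = 0.2 × 52.75 + 0.8 × 95 = 10.55 + 76 = 86.55

$86.55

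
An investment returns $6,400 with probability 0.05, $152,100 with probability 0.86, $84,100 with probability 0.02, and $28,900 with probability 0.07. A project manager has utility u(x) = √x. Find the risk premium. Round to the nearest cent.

E[u] = 0.05·√6400 + 0.86·√152100 + 0.02·√84100 + 0.07·√28900 = 0.05·80 + 0.86·390 + 0.02·290 + 0.07·170 = 357.1
CE = (357.1)² = 127520.41
Risk premium = EV − CE = 134831 − 127520.41 = 7310.59

$7,310.59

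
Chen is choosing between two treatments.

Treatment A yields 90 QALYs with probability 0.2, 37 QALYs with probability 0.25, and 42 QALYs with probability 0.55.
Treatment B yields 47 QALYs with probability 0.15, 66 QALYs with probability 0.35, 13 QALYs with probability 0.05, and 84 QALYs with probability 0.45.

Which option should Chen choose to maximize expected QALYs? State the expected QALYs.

Treatment A = 0.2 × 90 + 0.25 × 37 + 0.55 × 42 = 18 + 9.25 + 23.1 = 50.35
Treatment B = 0.15 × 47 + 0.35 × 66 + 0.05 × 13 + 0.45 × 84 = 7.05 + 23.1 + 0.65 + 37.8 = 68.6

Treatment B (68.6 QALYs)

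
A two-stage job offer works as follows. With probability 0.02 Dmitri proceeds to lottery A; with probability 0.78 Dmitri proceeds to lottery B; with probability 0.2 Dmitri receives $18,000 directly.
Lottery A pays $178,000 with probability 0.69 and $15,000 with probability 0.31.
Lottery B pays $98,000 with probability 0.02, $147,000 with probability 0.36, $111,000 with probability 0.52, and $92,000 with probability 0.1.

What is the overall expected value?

EV(A) = 0.69 × 178000 + 0.31 × 15000 = 122820 + 4650 = 127470
EV(B) = 0.02 × 98000 + 0.36 × 147000 + 0.52 × 111000 + 0.1 × 92000 = 1960 + 52920 + 57720 + 9200 = 121800
Branch C: 18000 (certain)
Overall = 0.02 × 127470 + 0.78 × 121800 + 0.2 × 18000 = 2549.4 + 95004 + 3600 = 101153.4

$101,153.40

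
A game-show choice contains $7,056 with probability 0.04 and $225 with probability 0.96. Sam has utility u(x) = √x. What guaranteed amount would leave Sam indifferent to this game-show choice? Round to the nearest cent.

$315.42

E[u] = 0.04·√7056 + 0.96·√225 = 0.04·84 + 0.96·15 = 17.76
CE = (17.76)² = 315.4176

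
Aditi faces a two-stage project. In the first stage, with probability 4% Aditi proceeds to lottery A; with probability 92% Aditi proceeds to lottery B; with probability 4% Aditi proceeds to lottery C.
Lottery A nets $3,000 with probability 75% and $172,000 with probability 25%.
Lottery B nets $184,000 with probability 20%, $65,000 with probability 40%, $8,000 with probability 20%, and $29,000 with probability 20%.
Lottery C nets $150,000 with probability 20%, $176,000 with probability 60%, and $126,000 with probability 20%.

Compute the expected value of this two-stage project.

$72,826

EV(A) = 0.75 × 3000 + 0.25 × 172000 = 2250 + 43000 = 45250
EV(B) = 0.2 × 184000 + 0.4 × 65000 + 0.2 × 8000 + 0.2 × 29000 = 36800 + 26000 + 1600 + 5800 = 70200
EV(C) = 0.2 × 150000 + 0.6 × 176000 + 0.2 × 126000 = 30000 + 105600 + 25200 = 160800
Overall = 0.04 × 45250 + 0.92 × 70200 + 0.04 × 160800 = 1810 + 64584 + 6432 = 72826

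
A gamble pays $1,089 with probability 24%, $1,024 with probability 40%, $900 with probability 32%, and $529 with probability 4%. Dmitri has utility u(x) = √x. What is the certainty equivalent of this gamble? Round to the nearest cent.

E[u] = 0.24·√1089 + 0.4·√1024 + 0.32·√900 + 0.04·√529 = 0.24·33 + 0.4·32 + 0.32·30 + 0.04·23 = 31.24
CE = (31.24)² = 975.9376

$975.94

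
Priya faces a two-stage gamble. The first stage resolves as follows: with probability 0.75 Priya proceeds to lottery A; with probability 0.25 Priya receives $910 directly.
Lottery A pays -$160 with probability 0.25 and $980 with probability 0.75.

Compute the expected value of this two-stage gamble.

$748.75

EV(A) = 0.25 × (-160) + 0.75 × 980 = -40 + 735 = 695
Branch B: 910 (certain)
Overall = 0.75 × 695 + 0.25 × 910 = 521.25 + 227.5 = 748.75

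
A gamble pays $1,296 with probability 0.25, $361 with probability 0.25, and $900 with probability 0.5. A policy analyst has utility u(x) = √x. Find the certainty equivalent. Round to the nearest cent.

E[u] = 0.25·√1296 + 0.25·√361 + 0.5·√900 = 0.25·36 + 0.25·19 + 0.5·30 = 28.75
CE = (28.75)² = 826.5625

$826.56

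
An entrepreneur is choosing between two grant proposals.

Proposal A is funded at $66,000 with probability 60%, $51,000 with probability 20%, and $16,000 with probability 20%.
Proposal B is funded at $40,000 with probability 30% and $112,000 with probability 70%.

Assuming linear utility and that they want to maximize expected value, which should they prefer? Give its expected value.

Proposal A = 0.6 × 66000 + 0.2 × 51000 + 0.2 × 16000 = 39600 + 10200 + 3200 = 53000
Proposal B = 0.3 × 40000 + 0.7 × 112000 = 12000 + 78400 = 90400

Proposal B ($90,400)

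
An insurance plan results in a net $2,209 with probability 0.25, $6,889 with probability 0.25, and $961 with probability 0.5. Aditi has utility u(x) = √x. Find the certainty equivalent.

$2,304

E[u] = 0.25·√2209 + 0.25·√6889 + 0.5·√961 = 0.25·47 + 0.25·83 + 0.5·31 = 48
CE = (48)² = 2304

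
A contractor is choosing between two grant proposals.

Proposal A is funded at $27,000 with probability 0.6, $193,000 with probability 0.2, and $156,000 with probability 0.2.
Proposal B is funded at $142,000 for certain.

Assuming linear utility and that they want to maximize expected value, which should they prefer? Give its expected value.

Proposal B ($142,000)

Proposal A = 0.6 × 27000 + 0.2 × 193000 + 0.2 × 156000 = 16200 + 38600 + 31200 = 86000
Proposal B: 142000 (certain)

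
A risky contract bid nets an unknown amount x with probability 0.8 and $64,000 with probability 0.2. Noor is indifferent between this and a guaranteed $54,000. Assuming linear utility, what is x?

0.8·x + 0.2·64000 = 54000
0.8·x = 54000 − 12800 = 41200
x = 41200 / 0.8 = 51500

x = $51,500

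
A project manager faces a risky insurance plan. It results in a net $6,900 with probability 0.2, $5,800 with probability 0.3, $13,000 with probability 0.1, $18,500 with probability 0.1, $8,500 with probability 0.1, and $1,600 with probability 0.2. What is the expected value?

$7,440

EV = 0.2 × 6900 + 0.3 × 5800 + 0.1 × 13000 + 0.1 × 18500 + 0.1 × 8500 + 0.2 × 1600 = 1380 + 1740 + 1300 + 1850 + 850 + 320 = 7440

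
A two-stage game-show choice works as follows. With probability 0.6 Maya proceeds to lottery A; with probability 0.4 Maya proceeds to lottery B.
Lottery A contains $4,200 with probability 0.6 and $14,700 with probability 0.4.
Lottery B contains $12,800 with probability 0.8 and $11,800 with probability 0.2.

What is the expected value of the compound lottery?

EV(A) = 0.6 × 4200 + 0.4 × 14700 = 2520 + 5880 = 8400
EV(B) = 0.8 × 12800 + 0.2 × 11800 = 10240 + 2360 = 12600
Overall = 0.6 × 8400 + 0.4 × 12600 = 5040 + 5040 = 10080

$10,080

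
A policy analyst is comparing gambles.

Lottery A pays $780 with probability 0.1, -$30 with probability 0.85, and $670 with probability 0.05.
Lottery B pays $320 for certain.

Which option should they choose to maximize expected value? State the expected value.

Lottery A = 0.1 × 780 + 0.85 × (-30) + 0.05 × 670 = 78 − 25.5 + 33.5 = 86
Lottery B: 320 (certain)

Lottery B ($320)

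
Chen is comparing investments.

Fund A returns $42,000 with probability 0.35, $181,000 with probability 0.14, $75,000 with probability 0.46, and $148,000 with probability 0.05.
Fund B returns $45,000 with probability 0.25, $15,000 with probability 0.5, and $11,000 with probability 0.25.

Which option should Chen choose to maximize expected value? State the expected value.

Fund A ($81,940)

Fund A = 0.35 × 42000 + 0.14 × 181000 + 0.46 × 75000 + 0.05 × 148000 = 14700 + 25340 + 34500 + 7400 = 81940
Fund B = 0.25 × 45000 + 0.5 × 15000 + 0.25 × 11000 = 11250 + 7500 + 2750 = 21500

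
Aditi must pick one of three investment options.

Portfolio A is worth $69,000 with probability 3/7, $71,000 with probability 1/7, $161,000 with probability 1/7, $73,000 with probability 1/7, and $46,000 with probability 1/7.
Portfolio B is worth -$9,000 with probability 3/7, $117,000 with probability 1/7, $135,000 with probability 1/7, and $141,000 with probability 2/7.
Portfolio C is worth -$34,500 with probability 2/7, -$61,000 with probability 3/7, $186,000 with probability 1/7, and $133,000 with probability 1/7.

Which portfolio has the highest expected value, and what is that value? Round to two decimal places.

Portfolio A ($79,714.29)

Portfolio A = 3/7 × 69000 + 1/7 × 71000 + 1/7 × 161000 + 1/7 × 73000 + 1/7 × 46000 = 29571.4286 + 10142.8571 + 23000 + 10428.5714 + 6571.4286 = 79714.2857
Portfolio B = 3/7 × (-9000) + 1/7 × 117000 + 1/7 × 135000 + 2/7 × 141000 = -3857.1429 + 16714.2857 + 19285.7143 + 40285.7143 = 72428.5714
Portfolio C = 2/7 × (-34500) + 3/7 × (-61000) + 1/7 × 186000 + 1/7 × 133000 = -9857.1429 − 26142.8571 + 26571.4286 + 19000 = 9571.4286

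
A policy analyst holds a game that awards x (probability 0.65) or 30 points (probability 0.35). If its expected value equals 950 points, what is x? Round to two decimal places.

0.65·x + 0.35·30 = 950
0.65·x = 950 − 10.5 = 939.5
x = 939.5 / 0.65 = 1445.3846

x = 1445.38 points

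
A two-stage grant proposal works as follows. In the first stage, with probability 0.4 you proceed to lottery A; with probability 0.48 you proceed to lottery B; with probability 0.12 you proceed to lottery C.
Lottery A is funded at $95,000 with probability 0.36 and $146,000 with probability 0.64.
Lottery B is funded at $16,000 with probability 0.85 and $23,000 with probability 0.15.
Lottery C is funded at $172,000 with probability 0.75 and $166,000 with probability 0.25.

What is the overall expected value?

$79,700

EV(A) = 0.36 × 95000 + 0.64 × 146000 = 34200 + 93440 = 127640
EV(B) = 0.85 × 16000 + 0.15 × 23000 = 13600 + 3450 = 17050
EV(C) = 0.75 × 172000 + 0.25 × 166000 = 129000 + 41500 = 170500
Overall = 0.4 × 127640 + 0.48 × 17050 + 0.12 × 170500 = 51056 + 8184 + 20460 = 79700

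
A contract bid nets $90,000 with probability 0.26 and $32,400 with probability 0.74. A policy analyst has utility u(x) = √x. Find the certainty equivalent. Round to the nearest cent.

$44,605.44

E[u] = 0.26·√90000 + 0.74·√32400 = 0.26·300 + 0.74·180 = 211.2
CE = (211.2)² = 44605.44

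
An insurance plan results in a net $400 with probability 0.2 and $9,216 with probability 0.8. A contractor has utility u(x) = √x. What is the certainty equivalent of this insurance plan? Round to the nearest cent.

$6,528.64

E[u] = 0.2·√400 + 0.8·√9216 = 0.2·20 + 0.8·96 = 80.8
CE = (80.8)² = 6528.64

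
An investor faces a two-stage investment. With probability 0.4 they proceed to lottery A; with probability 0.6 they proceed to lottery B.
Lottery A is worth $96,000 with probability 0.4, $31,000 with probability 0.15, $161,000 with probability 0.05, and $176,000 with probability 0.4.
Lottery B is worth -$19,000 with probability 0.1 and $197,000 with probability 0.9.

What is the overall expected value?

EV(A) = 0.4 × 96000 + 0.15 × 31000 + 0.05 × 161000 + 0.4 × 176000 = 38400 + 4650 + 8050 + 70400 = 121500
EV(B) = 0.1 × (-19000) + 0.9 × 197000 = -1900 + 177300 = 175400
Overall = 0.4 × 121500 + 0.6 × 175400 = 48600 + 105240 = 153840

$153,840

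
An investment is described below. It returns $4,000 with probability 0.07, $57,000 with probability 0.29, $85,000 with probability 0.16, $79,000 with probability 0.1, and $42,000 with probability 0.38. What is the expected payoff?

$54,270

EV = 0.07 × 4000 + 0.29 × 57000 + 0.16 × 85000 + 0.1 × 79000 + 0.38 × 42000 = 280 + 16530 + 13600 + 7900 + 15960 = 54270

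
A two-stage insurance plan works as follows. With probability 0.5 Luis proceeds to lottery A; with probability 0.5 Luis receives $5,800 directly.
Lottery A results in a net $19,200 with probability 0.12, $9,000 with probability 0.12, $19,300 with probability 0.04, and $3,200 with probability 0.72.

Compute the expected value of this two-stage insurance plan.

EV(A) = 0.12 × 19200 + 0.12 × 9000 + 0.04 × 19300 + 0.72 × 3200 = 2304 + 1080 + 772 + 2304 = 6460
Branch B: 5800 (certain)
Overall = 0.5 × 6460 + 0.5 × 5800 = 3230 + 2900 = 6130

$6,130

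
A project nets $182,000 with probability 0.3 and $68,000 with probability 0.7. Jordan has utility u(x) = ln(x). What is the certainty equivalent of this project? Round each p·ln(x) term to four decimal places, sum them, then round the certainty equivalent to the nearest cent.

$91,363.38

E[u] = 0.3·ln(182000) + 0.7·ln(68000) = 3.6335 + 7.7891 = 11.4226
CE = e^11.4226 ≈ 91363.38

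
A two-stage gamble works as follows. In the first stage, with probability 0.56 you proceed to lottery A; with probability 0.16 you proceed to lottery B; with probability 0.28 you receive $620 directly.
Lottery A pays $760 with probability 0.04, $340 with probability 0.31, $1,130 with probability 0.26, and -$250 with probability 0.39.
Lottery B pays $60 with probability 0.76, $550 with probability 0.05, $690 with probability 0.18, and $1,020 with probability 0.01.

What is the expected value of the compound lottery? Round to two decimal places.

EV(A) = 0.04 × 760 + 0.31 × 340 + 0.26 × 1130 + 0.39 × (-250) = 30.4 + 105.4 + 293.8 − 97.5 = 332.1
EV(B) = 0.76 × 60 + 0.05 × 550 + 0.18 × 690 + 0.01 × 1020 = 45.6 + 27.5 + 124.2 + 10.2 = 207.5
Branch C: 620 (certain)
Overall = 0.56 × 332.1 + 0.16 × 207.5 + 0.28 × 620 = 185.976 + 33.2 + 173.6 = 392.776

$392.78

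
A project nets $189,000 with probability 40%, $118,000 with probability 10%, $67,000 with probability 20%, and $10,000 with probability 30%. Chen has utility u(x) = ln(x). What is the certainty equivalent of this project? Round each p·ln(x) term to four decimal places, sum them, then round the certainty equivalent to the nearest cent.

E[u] = 0.4·ln(189000) + 0.1·ln(118000) + 0.2·ln(67000) + 0.3·ln(10000) = 4.8598 + 1.1678 + 2.2225 + 2.7631 = 11.0132
CE = e^11.0132 ≈ 60669.72

$60,669.72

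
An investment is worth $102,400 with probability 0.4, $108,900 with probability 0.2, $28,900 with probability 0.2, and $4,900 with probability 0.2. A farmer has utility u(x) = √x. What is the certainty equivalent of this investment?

E[u] = 0.4·√102400 + 0.2·√108900 + 0.2·√28900 + 0.2·√4900 = 0.4·320 + 0.2·330 + 0.2·170 + 0.2·70 = 242
CE = (242)² = 58564

$58,564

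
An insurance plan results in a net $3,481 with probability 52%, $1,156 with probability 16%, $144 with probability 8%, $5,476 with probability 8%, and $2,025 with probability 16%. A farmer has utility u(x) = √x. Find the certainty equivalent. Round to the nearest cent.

$2,520.04

E[u] = 0.52·√3481 + 0.16·√1156 + 0.08·√144 + 0.08·√5476 + 0.16·√2025 = 0.52·59 + 0.16·34 + 0.08·12 + 0.08·74 + 0.16·45 = 50.2
CE = (50.2)² = 2520.04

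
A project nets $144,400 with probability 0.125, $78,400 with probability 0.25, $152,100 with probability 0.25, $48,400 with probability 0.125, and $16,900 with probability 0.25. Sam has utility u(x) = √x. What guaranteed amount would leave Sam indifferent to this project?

E[u] = 0.125·√144400 + 0.25·√78400 + 0.25·√152100 + 0.125·√48400 + 0.25·√16900 = 0.125·380 + 0.25·280 + 0.25·390 + 0.125·220 + 0.25·130 = 275
CE = (275)² = 75625

$75,625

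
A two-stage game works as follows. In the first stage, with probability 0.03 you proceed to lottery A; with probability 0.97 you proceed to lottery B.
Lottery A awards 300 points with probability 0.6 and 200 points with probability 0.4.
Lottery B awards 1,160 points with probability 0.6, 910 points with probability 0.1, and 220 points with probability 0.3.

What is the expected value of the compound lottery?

EV(A) = 0.6 × 300 + 0.4 × 200 = 180 + 80 = 260
EV(B) = 0.6 × 1160 + 0.1 × 910 + 0.3 × 220 = 696 + 91 + 66 = 853
Overall = 0.03 × 260 + 0.97 × 853 = 7.8 + 827.41 = 835.21

835.21 points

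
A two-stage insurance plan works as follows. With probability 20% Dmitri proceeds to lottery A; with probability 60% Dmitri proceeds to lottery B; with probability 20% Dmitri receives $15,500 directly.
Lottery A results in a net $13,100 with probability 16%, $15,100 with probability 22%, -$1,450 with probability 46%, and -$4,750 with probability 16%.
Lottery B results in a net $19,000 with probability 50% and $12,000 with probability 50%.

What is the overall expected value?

$13,198.20

EV(A) = 0.16 × 13100 + 0.22 × 15100 + 0.46 × (-1450) + 0.16 × (-4750) = 2096 + 3322 − 667 − 760 = 3991
EV(B) = 0.5 × 19000 + 0.5 × 12000 = 9500 + 6000 = 15500
Branch C: 15500 (certain)
Overall = 0.2 × 3991 + 0.6 × 15500 + 0.2 × 15500 = 798.2 + 9300 + 3100 = 13198.2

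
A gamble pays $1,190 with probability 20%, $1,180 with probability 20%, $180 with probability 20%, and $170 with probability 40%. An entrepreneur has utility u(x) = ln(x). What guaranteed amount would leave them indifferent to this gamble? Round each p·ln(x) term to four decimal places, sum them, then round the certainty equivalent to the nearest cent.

E[u] = 0.2·ln(1190) + 0.2·ln(1180) + 0.2·ln(180) + 0.4·ln(170) = 1.4163 + 1.4147 + 1.0386 + 2.0543 = 5.9239
CE = e^5.9239 ≈ 373.87

$373.87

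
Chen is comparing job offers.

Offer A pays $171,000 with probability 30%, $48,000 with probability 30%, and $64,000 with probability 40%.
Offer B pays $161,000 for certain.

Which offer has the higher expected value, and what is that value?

Offer B ($161,000)

Offer A = 0.3 × 171000 + 0.3 × 48000 + 0.4 × 64000 = 51300 + 14400 + 25600 = 91300
Offer B: 161000 (certain)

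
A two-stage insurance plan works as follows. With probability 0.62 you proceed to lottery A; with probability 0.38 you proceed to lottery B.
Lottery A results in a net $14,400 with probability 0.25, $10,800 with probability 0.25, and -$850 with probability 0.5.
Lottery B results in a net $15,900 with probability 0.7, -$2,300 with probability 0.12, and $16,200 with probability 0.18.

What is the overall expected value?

$8,875.10

EV(A) = 0.25 × 14400 + 0.25 × 10800 + 0.5 × (-850) = 3600 + 2700 − 425 = 5875
EV(B) = 0.7 × 15900 + 0.12 × (-2300) + 0.18 × 16200 = 11130 − 276 + 2916 = 13770
Overall = 0.62 × 5875 + 0.38 × 13770 = 3642.5 + 5232.6 = 8875.1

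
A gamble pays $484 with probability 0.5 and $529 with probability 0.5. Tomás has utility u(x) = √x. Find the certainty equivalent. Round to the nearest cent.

$506.25

E[u] = 0.5·√484 + 0.5·√529 = 0.5·22 + 0.5·23 = 22.5
CE = (22.5)² = 506.25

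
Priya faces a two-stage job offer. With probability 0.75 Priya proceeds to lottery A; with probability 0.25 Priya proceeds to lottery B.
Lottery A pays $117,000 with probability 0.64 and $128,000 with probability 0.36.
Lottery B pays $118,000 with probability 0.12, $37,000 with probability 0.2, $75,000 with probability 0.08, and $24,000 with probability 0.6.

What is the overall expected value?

$101,210

EV(A) = 0.64 × 117000 + 0.36 × 128000 = 74880 + 46080 = 120960
EV(B) = 0.12 × 118000 + 0.2 × 37000 + 0.08 × 75000 + 0.6 × 24000 = 14160 + 7400 + 6000 + 14400 = 41960
Overall = 0.75 × 120960 + 0.25 × 41960 = 90720 + 10490 = 101210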